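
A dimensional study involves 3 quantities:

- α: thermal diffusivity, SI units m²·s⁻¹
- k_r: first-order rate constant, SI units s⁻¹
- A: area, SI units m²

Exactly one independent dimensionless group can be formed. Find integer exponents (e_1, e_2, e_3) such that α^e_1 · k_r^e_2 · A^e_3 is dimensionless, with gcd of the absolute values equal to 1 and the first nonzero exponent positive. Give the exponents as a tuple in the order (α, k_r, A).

(1, -1, -1)

L: e_1·(2) + e_2·(0) + e_3·(2) = 0
T: e_1·(-1) + e_2·(-1) + e_3·(0) = 0
Solving this homogeneous linear system for the smallest-integer solution (first nonzero entry positive) gives (1, -1, -1).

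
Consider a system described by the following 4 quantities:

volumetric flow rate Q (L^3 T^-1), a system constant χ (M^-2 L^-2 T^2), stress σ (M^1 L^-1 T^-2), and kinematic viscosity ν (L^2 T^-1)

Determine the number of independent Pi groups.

1

There are 4 variables and 3 base dimensions (M, L, T).
The dimension matrix has rank 3.
Independent dimensionless groups: 4 − 3 = 1.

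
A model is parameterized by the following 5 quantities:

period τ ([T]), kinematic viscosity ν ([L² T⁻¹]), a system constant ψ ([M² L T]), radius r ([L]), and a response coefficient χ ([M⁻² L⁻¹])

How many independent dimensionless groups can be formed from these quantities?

There are 5 variables and 3 base dimensions (M, L, T).
The dimension matrix has rank 3.
Independent dimensionless groups: 5 − 3 = 2.

2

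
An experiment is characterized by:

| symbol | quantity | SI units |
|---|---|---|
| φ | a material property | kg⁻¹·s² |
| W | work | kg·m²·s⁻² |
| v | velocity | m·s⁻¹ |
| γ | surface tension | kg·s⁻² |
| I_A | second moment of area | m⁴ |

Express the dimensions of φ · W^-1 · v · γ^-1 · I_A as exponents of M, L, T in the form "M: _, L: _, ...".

M: -3, L: 3, T: 5

Collect each base-dimension exponent across the product:
  M: (-1) − (1) + (0) − (1) + (0) = -3
  L: (0) − (2) + (1) − (0) + (4) = 3
  T: (2) − (-2) + (-1) − (-2) + (0) = 5
So the dimensions are [M⁻³ L³ T⁵].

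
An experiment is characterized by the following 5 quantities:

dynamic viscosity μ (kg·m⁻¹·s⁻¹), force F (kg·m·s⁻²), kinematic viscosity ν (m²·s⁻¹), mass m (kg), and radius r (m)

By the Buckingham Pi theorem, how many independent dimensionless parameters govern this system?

2

There are 5 variables and 3 base dimensions (M, L, T).
The dimension matrix has rank 3.
Independent dimensionless groups: 5 − 3 = 2.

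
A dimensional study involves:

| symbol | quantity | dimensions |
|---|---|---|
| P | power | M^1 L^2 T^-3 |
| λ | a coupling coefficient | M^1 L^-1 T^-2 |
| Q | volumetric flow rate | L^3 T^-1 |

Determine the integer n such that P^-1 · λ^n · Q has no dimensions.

Balance the M exponent: (1)·n from λ, plus −(1) + (0) = -1 from the rest, must sum to zero.
n − 1 = 0, so n = 1.

1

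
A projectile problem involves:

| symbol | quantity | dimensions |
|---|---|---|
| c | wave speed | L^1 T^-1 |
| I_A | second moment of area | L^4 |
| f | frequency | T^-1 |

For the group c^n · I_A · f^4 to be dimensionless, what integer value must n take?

-4

Balance the L exponent: (1)·n from c, plus (4) + 4·(0) = 4 from the rest, must sum to zero.
n + 4 = 0, so n = -4.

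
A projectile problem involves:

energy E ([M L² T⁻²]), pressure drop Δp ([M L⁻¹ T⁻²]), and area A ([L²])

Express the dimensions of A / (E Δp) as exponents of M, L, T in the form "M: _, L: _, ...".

Collect each base-dimension exponent across the product:
  M: −(1) − (1) + (0) = -2
  L: −(2) − (-1) + (2) = 1
  T: −(-2) − (-2) + (0) = 4
So the dimensions are [M⁻² L T⁴].

M: -2, L: 1, T: 4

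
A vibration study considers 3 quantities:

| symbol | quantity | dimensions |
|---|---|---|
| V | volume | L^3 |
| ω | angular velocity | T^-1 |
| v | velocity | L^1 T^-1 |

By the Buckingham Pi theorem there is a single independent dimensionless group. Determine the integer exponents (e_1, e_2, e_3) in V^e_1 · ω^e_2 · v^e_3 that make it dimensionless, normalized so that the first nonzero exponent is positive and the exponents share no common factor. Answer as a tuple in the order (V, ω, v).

(1, 3, -3)

L: e_1·(3) + e_2·(0) + e_3·(1) = 0
T: e_1·(0) + e_2·(-1) + e_3·(-1) = 0
Solving this homogeneous linear system for the smallest-integer solution (first nonzero entry positive) gives (1, 3, -3).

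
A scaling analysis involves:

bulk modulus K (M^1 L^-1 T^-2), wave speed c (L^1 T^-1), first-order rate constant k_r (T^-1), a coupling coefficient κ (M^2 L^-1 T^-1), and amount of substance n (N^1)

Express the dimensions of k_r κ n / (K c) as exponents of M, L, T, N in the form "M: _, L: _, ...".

M: 1, L: -1, T: 1, N: 1

Collect each base-dimension exponent across the product:
  M: −(1) − (0) + (0) + (2) + (0) = 1
  L: −(-1) − (1) + (0) + (-1) + (0) = -1
  T: −(-2) − (-1) + (-1) + (-1) + (0) = 1
  N: −(0) − (0) + (0) + (0) + (1) = 1
So the dimensions are [M L⁻¹ T N].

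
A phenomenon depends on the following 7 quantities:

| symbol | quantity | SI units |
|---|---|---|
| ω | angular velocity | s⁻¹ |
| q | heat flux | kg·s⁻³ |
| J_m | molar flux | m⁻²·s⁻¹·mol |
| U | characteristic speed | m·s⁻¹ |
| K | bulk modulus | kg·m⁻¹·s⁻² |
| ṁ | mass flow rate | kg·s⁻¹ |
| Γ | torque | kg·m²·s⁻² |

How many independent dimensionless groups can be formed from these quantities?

There are 7 variables and 4 base dimensions (M, L, T, N).
The dimension matrix has rank 4.
Independent dimensionless groups: 7 − 4 = 3.

3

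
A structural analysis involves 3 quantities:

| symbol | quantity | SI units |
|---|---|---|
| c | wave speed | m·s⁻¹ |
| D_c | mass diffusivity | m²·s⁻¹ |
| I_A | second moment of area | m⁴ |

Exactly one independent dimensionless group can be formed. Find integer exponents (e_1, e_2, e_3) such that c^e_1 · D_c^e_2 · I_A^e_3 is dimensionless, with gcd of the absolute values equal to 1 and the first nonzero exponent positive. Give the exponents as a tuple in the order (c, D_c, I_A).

L: e_1·(1) + e_2·(2) + e_3·(4) = 0
T: e_1·(-1) + e_2·(-1) + e_3·(0) = 0
Solving this homogeneous linear system for the smallest-integer solution (first nonzero entry positive) gives (4, -4, 1).

(4, -4, 1)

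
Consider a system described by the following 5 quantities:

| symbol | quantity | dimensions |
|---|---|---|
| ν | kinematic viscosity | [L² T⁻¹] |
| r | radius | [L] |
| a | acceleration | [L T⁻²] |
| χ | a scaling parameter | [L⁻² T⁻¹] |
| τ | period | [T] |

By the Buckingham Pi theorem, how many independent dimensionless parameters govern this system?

There are 5 variables and 2 base dimensions (L, T).
The dimension matrix has rank 2.
Independent dimensionless groups: 5 − 2 = 3.

3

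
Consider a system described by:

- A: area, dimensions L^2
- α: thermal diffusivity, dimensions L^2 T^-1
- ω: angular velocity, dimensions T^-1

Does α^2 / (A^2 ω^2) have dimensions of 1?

Sum the exponent of each base dimension across the product:
  M: −2·[A]_M + 2·[α]_M − 2·[ω]_M = −2·(0) + 2·(0) − 2·(0) = 0
  L: −2·[A]_L + 2·[α]_L − 2·[ω]_L = −2·(2) + 2·(2) − 2·(0) = 0
  T: −2·[A]_T + 2·[α]_T − 2·[ω]_T = −2·(0) + 2·(-1) − 2·(-1) = 0
  N: −2·[A]_N + 2·[α]_N − 2·[ω]_N = −2·(0) + 2·(0) − 2·(0) = 0
All base exponents vanish — dimensionless.

yes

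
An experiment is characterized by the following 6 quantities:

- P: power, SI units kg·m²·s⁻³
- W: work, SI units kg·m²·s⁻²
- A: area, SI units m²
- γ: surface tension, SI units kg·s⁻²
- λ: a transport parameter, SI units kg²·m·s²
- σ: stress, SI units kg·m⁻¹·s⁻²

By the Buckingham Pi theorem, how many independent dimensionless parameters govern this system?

There are 6 variables and 3 base dimensions (M, L, T).
The dimension matrix has rank 3.
Independent dimensionless groups: 6 − 3 = 3.

3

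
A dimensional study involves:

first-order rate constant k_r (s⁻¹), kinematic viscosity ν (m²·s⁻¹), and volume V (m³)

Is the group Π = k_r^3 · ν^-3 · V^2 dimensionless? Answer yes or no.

yes

Sum the exponent of each base dimension across the product:
  M: 3·[k_r]_M − 3·[ν]_M + 2·[V]_M = 3·(0) − 3·(0) + 2·(0) = 0
  L: 3·[k_r]_L − 3·[ν]_L + 2·[V]_L = 3·(0) − 3·(2) + 2·(3) = 0
  T: 3·[k_r]_T − 3·[ν]_T + 2·[V]_T = 3·(-1) − 3·(-1) + 2·(0) = 0
All base exponents vanish — dimensionless.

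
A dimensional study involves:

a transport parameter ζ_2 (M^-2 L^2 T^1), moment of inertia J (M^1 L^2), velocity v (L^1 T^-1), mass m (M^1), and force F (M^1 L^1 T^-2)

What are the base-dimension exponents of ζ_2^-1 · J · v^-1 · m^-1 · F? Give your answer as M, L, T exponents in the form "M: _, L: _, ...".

M: 3, L: 0, T: -2

Collect each base-dimension exponent across the product:
  M: −(-2) + (1) − (0) − (1) + (1) = 3
  L: −(2) + (2) − (1) − (0) + (1) = 0
  T: −(1) + (0) − (-1) − (0) + (-2) = -2
So the dimensions are [M³ T⁻²].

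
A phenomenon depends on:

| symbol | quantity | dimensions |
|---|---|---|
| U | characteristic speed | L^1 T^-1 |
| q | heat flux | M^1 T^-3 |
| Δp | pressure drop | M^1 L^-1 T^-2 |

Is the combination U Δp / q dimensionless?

Sum the exponent of each base dimension across the product:
  M: [U]_M − [q]_M + [Δp]_M = (0) − (1) + (1) = 0
  L: [U]_L − [q]_L + [Δp]_L = (1) − (0) + (-1) = 0
  T: [U]_T − [q]_T + [Δp]_T = (-1) − (-3) + (-2) = 0
  Θ: [U]_Θ − [q]_Θ + [Δp]_Θ = (0) − (0) + (0) = 0
All base exponents vanish — dimensionless.

yes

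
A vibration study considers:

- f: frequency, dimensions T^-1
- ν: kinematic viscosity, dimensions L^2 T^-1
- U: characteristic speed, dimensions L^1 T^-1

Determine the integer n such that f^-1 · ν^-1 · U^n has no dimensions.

Balance the L exponent: (1)·n from U, plus −(0) − (2) = -2 from the rest, must sum to zero.
n − 2 = 0, so n = 2.

2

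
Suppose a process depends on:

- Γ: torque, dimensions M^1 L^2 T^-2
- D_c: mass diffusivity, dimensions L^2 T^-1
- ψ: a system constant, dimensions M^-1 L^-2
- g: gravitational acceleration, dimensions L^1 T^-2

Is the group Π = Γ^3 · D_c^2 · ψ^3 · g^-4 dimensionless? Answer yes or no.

yes

Sum the exponent of each base dimension across the product:
  M: 3·[Γ]_M + 2·[D_c]_M + 3·[ψ]_M − 4·[g]_M = 3·(1) + 2·(0) + 3·(-1) − 4·(0) = 0
  L: 3·[Γ]_L + 2·[D_c]_L + 3·[ψ]_L − 4·[g]_L = 3·(2) + 2·(2) + 3·(-2) − 4·(1) = 0
  T: 3·[Γ]_T + 2·[D_c]_T + 3·[ψ]_T − 4·[g]_T = 3·(-2) + 2·(-1) + 3·(0) − 4·(-2) = 0
All base exponents vanish — dimensionless.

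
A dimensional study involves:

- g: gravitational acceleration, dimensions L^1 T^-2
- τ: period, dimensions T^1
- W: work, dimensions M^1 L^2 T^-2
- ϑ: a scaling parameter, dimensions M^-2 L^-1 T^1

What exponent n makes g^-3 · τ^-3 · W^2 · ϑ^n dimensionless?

1

Balance the M exponent: (-2)·n from ϑ, plus −3·(0) − 3·(0) + 2·(1) = 2 from the rest, must sum to zero.
-2n + 2 = 0, so n = 1.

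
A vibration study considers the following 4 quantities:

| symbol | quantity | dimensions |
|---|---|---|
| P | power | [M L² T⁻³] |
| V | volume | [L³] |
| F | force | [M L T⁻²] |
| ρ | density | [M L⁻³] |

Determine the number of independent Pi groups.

There are 4 variables and 3 base dimensions (M, L, T).
The dimension matrix has rank 3.
Independent dimensionless groups: 4 − 3 = 1.

1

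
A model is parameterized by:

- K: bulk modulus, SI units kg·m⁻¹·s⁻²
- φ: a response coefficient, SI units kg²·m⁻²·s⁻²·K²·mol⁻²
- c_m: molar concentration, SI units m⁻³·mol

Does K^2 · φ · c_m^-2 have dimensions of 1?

no

Sum the exponent of each base dimension across the product:
  M: 2·[K]_M + [φ]_M − 2·[c_m]_M = 2·(1) + (2) − 2·(0) = 4
  L: 2·[K]_L + [φ]_L − 2·[c_m]_L = 2·(-1) + (-2) − 2·(-3) = 2
  T: 2·[K]_T + [φ]_T − 2·[c_m]_T = 2·(-2) + (-2) − 2·(0) = -6
  Θ: 2·[K]_Θ + [φ]_Θ − 2·[c_m]_Θ = 2·(0) + (2) − 2·(0) = 2
  N: 2·[K]_N + [φ]_N − 2·[c_m]_N = 2·(0) + (-2) − 2·(1) = -4
Net dimensions [M⁴ L² T⁻⁶ Θ² N⁻⁴] ≠ [1] — not dimensionless.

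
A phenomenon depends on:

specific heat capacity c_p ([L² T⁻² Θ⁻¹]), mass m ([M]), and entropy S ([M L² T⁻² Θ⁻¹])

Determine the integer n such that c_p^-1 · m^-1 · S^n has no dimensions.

1

Balance the M exponent: (1)·n from S, plus −(0) − (1) = -1 from the rest, must sum to zero.
n − 1 = 0, so n = 1.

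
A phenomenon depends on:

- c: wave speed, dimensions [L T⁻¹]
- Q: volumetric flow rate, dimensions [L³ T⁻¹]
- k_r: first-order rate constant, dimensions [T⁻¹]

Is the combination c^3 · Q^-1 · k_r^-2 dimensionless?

Sum the exponent of each base dimension across the product:
  M: 3·[c]_M − [Q]_M − 2·[k_r]_M = 3·(0) − (0) − 2·(0) = 0
  L: 3·[c]_L − [Q]_L − 2·[k_r]_L = 3·(1) − (3) − 2·(0) = 0
  T: 3·[c]_T − [Q]_T − 2·[k_r]_T = 3·(-1) − (-1) − 2·(-1) = 0
All base exponents vanish — dimensionless.

yes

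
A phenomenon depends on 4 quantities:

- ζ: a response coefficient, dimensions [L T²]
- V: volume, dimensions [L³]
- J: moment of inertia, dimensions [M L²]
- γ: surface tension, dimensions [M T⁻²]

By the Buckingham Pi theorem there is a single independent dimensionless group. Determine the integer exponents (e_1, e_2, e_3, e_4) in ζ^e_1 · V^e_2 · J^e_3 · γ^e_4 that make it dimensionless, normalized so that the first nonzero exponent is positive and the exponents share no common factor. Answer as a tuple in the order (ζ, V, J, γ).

(3, 1, -3, 3)

M: e_1·(0) + e_2·(0) + e_3·(1) + e_4·(1) = 0
L: e_1·(1) + e_2·(3) + e_3·(2) + e_4·(0) = 0
T: e_1·(2) + e_2·(0) + e_3·(0) + e_4·(-2) = 0
Solving this homogeneous linear system for the smallest-integer solution (first nonzero entry positive) gives (3, 1, -3, 3).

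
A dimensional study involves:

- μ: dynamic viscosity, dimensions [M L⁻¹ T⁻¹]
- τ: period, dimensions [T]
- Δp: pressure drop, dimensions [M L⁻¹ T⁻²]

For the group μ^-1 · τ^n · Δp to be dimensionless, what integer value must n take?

1

Balance the T exponent: (1)·n from τ, plus −(-1) + (-2) = -1 from the rest, must sum to zero.
n − 1 = 0, so n = 1.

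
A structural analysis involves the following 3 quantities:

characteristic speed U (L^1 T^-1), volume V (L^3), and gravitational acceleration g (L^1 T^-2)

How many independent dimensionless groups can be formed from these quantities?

1

There are 3 variables and 2 base dimensions (L, T).
The dimension matrix has rank 2.
Independent dimensionless groups: 3 − 2 = 1.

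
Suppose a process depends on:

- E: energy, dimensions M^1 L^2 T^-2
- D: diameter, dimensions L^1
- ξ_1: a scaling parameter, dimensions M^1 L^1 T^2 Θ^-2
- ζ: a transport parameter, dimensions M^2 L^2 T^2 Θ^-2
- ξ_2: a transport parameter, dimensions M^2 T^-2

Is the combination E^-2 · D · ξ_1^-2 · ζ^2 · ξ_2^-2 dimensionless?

no

Sum the exponent of each base dimension across the product:
  M: −2·[E]_M + [D]_M − 2·[ξ_1]_M + 2·[ζ]_M − 2·[ξ_2]_M = −2·(1) + (0) − 2·(1) + 2·(2) − 2·(2) = -4
  L: −2·[E]_L + [D]_L − 2·[ξ_1]_L + 2·[ζ]_L − 2·[ξ_2]_L = −2·(2) + (1) − 2·(1) + 2·(2) − 2·(0) = -1
  T: −2·[E]_T + [D]_T − 2·[ξ_1]_T + 2·[ζ]_T − 2·[ξ_2]_T = −2·(-2) + (0) − 2·(2) + 2·(2) − 2·(-2) = 8
  Θ: −2·[E]_Θ + [D]_Θ − 2·[ξ_1]_Θ + 2·[ζ]_Θ − 2·[ξ_2]_Θ = −2·(0) + (0) − 2·(-2) + 2·(-2) − 2·(0) = 0
Net dimensions [M⁻⁴ L⁻¹ T⁸] ≠ [1] — not dimensionless.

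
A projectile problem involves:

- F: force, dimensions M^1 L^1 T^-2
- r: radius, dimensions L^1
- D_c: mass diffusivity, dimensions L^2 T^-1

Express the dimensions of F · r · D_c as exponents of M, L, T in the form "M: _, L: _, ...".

M: 1, L: 4, T: -3

Collect each base-dimension exponent across the product:
  M: (1) + (0) + (0) = 1
  L: (1) + (1) + (2) = 4
  T: (-2) + (0) + (-1) = -3
So the dimensions are [M L⁴ T⁻³].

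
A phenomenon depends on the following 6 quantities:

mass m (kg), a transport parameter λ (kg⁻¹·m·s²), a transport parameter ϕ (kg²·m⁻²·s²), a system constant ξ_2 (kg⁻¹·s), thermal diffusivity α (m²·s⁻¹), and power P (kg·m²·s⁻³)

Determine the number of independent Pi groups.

There are 6 variables and 3 base dimensions (M, L, T).
The dimension matrix has rank 3.
Independent dimensionless groups: 6 − 3 = 3.

3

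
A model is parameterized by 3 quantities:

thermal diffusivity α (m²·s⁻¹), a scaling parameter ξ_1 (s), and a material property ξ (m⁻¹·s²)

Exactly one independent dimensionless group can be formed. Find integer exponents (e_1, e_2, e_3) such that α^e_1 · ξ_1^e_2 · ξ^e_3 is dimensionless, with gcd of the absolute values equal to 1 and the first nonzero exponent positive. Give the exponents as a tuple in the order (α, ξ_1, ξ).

(1, -3, 2)

L: e_1·(2) + e_2·(0) + e_3·(-1) = 0
T: e_1·(-1) + e_2·(1) + e_3·(2) = 0
Solving this homogeneous linear system for the smallest-integer solution (first nonzero entry positive) gives (1, -3, 2).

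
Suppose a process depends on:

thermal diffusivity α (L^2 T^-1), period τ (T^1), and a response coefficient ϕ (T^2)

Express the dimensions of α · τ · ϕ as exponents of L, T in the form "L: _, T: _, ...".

L: 2, T: 2

Collect each base-dimension exponent across the product:
  L: (2) + (0) + (0) = 2
  T: (-1) + (1) + (2) = 2
So the dimensions are [L² T²].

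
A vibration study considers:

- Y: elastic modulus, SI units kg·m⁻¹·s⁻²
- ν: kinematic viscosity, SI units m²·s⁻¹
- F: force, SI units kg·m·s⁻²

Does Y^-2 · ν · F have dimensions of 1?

Sum the exponent of each base dimension across the product:
  M: −2·[Y]_M + [ν]_M + [F]_M = −2·(1) + (0) + (1) = -1
  L: −2·[Y]_L + [ν]_L + [F]_L = −2·(-1) + (2) + (1) = 5
  T: −2·[Y]_T + [ν]_T + [F]_T = −2·(-2) + (-1) + (-2) = 1
Net dimensions [M⁻¹ L⁵ T] ≠ [1] — not dimensionless.

no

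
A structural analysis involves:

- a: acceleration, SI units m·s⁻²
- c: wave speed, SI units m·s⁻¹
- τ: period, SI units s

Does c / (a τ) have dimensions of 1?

yes

Sum the exponent of each base dimension across the product:
  M: −[a]_M + [c]_M − [τ]_M = −(0) + (0) − (0) = 0
  L: −[a]_L + [c]_L − [τ]_L = −(1) + (1) − (0) = 0
  T: −[a]_T + [c]_T − [τ]_T = −(-2) + (-1) − (1) = 0
All base exponents vanish — dimensionless.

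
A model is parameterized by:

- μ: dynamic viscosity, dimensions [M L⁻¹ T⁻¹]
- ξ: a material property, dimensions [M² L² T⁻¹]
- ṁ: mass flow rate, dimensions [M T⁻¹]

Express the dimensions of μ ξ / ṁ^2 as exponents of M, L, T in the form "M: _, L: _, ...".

Collect each base-dimension exponent across the product:
  M: (1) + (2) − 2·(1) = 1
  L: (-1) + (2) − 2·(0) = 1
  T: (-1) + (-1) − 2·(-1) = 0
So the dimensions are [M L].

M: 1, L: 1, T: 0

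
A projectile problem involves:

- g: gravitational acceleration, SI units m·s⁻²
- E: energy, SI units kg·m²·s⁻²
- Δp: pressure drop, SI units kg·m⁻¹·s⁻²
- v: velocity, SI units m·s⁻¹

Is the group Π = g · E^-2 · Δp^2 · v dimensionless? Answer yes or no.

no

Sum the exponent of each base dimension across the product:
  M: [g]_M − 2·[E]_M + 2·[Δp]_M + [v]_M = (0) − 2·(1) + 2·(1) + (0) = 0
  L: [g]_L − 2·[E]_L + 2·[Δp]_L + [v]_L = (1) − 2·(2) + 2·(-1) + (1) = -4
  T: [g]_T − 2·[E]_T + 2·[Δp]_T + [v]_T = (-2) − 2·(-2) + 2·(-2) + (-1) = -3
Net dimensions [L⁻⁴ T⁻³] ≠ [1] — not dimensionless.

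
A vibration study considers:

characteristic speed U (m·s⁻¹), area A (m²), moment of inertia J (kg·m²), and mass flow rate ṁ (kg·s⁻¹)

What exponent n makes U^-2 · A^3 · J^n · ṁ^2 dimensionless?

Balance the M exponent: (1)·n from J, plus −2·(0) + 3·(0) + 2·(1) = 2 from the rest, must sum to zero.
n + 2 = 0, so n = -2.

-2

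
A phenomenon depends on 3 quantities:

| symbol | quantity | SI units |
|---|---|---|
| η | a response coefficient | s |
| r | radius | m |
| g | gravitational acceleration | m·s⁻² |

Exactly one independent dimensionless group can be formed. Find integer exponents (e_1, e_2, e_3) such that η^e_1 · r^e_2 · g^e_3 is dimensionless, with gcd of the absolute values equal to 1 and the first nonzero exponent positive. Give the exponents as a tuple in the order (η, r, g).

L: e_1·(0) + e_2·(1) + e_3·(1) = 0
T: e_1·(1) + e_2·(0) + e_3·(-2) = 0
Solving this homogeneous linear system for the smallest-integer solution (first nonzero entry positive) gives (2, -1, 1).

(2, -1, 1)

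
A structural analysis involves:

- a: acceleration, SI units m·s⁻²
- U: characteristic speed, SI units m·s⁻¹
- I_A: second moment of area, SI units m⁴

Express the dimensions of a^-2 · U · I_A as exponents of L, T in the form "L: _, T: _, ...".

L: 3, T: 3

Collect each base-dimension exponent across the product:
  L: −2·(1) + (1) + (4) = 3
  T: −2·(-2) + (-1) + (0) = 3
So the dimensions are [L³ T³].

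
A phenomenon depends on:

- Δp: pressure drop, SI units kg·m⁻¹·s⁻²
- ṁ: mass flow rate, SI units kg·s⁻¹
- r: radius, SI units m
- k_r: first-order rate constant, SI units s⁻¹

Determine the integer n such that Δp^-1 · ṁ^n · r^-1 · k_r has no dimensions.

1

Balance the M exponent: (1)·n from ṁ, plus −(1) − (0) + (0) = -1 from the rest, must sum to zero.
n − 1 = 0, so n = 1.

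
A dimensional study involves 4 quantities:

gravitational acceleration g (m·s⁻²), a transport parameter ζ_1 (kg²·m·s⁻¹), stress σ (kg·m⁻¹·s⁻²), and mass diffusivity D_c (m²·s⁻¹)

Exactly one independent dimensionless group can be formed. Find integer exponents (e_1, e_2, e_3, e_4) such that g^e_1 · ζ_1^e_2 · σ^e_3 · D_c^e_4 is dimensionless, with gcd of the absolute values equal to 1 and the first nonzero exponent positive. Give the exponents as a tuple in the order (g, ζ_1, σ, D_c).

(3, 1, -2, -3)

M: e_1·(0) + e_2·(2) + e_3·(1) + e_4·(0) = 0
L: e_1·(1) + e_2·(1) + e_3·(-1) + e_4·(2) = 0
T: e_1·(-2) + e_2·(-1) + e_3·(-2) + e_4·(-1) = 0
Solving this homogeneous linear system for the smallest-integer solution (first nonzero entry positive) gives (3, 1, -2, -3).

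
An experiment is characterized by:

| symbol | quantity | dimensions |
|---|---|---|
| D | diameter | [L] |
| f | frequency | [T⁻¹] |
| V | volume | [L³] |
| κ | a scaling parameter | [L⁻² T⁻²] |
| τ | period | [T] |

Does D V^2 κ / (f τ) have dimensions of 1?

Sum the exponent of each base dimension across the product:
  L: [D]_L − [f]_L + 2·[V]_L + [κ]_L − [τ]_L = (1) − (0) + 2·(3) + (-2) − (0) = 5
  T: [D]_T − [f]_T + 2·[V]_T + [κ]_T − [τ]_T = (0) − (-1) + 2·(0) + (-2) − (1) = -2
Net dimensions [L⁵ T⁻²] ≠ [1] — not dimensionless.

no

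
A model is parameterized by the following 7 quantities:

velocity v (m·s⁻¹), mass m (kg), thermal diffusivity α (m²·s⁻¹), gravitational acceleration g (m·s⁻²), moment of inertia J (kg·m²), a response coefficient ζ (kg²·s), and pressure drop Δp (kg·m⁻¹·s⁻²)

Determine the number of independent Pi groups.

4

There are 7 variables and 3 base dimensions (M, L, T).
The dimension matrix has rank 3.
Independent dimensionless groups: 7 − 3 = 4.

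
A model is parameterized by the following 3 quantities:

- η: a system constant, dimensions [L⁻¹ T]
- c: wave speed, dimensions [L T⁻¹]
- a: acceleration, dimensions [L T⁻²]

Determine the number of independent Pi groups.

There are 3 variables and 2 base dimensions (L, T).
The dimension matrix has rank 2.
Independent dimensionless groups: 3 − 2 = 1.

1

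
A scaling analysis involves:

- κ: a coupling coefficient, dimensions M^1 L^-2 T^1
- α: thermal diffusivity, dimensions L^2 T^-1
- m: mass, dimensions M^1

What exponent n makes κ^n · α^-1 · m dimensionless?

Balance the M exponent: (1)·n from κ, plus −(0) + (1) = 1 from the rest, must sum to zero.
n + 1 = 0, so n = -1.

-1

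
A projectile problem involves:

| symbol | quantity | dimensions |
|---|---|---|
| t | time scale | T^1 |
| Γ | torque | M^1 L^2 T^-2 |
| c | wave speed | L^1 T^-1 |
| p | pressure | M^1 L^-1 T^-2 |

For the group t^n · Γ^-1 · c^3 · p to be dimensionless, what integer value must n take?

3

Balance the T exponent: (1)·n from t, plus −(-2) + 3·(-1) + (-2) = -3 from the rest, must sum to zero.
n − 3 = 0, so n = 3.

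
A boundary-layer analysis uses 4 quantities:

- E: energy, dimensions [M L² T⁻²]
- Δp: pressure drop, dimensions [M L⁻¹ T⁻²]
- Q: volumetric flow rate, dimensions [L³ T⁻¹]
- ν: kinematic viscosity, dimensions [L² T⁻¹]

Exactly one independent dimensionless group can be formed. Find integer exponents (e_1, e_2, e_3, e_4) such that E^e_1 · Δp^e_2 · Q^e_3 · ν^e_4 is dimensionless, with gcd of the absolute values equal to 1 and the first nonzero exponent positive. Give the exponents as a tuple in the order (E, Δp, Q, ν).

M: e_1·(1) + e_2·(1) + e_3·(0) + e_4·(0) = 0
L: e_1·(2) + e_2·(-1) + e_3·(3) + e_4·(2) = 0
T: e_1·(-2) + e_2·(-2) + e_3·(-1) + e_4·(-1) = 0
Solving this homogeneous linear system for the smallest-integer solution (first nonzero entry positive) gives (1, -1, -3, 3).

(1, -1, -3, 3)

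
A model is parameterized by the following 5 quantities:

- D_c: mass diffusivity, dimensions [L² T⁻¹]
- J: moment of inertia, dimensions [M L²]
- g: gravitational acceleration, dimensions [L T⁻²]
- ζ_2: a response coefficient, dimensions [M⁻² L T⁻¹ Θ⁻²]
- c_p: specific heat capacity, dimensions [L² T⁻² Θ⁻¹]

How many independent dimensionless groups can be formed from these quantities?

1

There are 5 variables and 4 base dimensions (M, L, T, Θ).
The dimension matrix has rank 4.
Independent dimensionless groups: 5 − 4 = 1.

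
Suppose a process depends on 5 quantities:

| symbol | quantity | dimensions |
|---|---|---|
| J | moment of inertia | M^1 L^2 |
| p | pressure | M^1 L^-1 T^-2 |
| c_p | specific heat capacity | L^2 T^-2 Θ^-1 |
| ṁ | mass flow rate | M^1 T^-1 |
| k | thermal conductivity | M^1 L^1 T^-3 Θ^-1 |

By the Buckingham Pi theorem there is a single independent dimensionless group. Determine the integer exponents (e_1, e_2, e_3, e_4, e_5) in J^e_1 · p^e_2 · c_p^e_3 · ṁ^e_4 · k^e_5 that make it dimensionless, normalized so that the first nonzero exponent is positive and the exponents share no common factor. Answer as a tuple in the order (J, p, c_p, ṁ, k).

M: e_1·(1) + e_2·(1) + e_3·(0) + e_4·(1) + e_5·(1) = 0
L: e_1·(2) + e_2·(-1) + e_3·(2) + e_4·(0) + e_5·(1) = 0
T: e_1·(0) + e_2·(-2) + e_3·(-2) + e_4·(-1) + e_5·(-3) = 0
Θ: e_1·(0) + e_2·(0) + e_3·(-1) + e_4·(0) + e_5·(-1) = 0
Solving this homogeneous linear system for the smallest-integer solution (first nonzero entry positive) gives (1, 1, -1, -3, 1).

(1, 1, -1, -3, 1)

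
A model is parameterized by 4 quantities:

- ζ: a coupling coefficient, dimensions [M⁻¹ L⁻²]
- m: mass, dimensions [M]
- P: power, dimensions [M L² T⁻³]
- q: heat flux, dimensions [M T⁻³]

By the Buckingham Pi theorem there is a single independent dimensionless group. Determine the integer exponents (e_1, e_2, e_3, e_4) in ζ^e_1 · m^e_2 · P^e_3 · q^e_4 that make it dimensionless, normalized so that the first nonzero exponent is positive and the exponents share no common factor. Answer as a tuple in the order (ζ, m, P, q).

M: e_1·(-1) + e_2·(1) + e_3·(1) + e_4·(1) = 0
L: e_1·(-2) + e_2·(0) + e_3·(2) + e_4·(0) = 0
T: e_1·(0) + e_2·(0) + e_3·(-3) + e_4·(-3) = 0
Solving this homogeneous linear system for the smallest-integer solution (first nonzero entry positive) gives (1, 1, 1, -1).

(1, 1, 1, -1)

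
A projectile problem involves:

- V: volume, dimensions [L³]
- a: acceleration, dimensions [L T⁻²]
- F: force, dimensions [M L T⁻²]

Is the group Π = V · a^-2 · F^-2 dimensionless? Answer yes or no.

Sum the exponent of each base dimension across the product:
  M: [V]_M − 2·[a]_M − 2·[F]_M = (0) − 2·(0) − 2·(1) = -2
  L: [V]_L − 2·[a]_L − 2·[F]_L = (3) − 2·(1) − 2·(1) = -1
  T: [V]_T − 2·[a]_T − 2·[F]_T = (0) − 2·(-2) − 2·(-2) = 8
Net dimensions [M⁻² L⁻¹ T⁸] ≠ [1] — not dimensionless.

no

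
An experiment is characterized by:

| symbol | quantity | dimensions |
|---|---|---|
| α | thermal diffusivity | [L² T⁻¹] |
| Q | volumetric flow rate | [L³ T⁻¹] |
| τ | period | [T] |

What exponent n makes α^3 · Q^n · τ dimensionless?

Balance the L exponent: (3)·n from Q, plus 3·(2) + (0) = 6 from the rest, must sum to zero.
3n + 6 = 0, so n = -2.

-2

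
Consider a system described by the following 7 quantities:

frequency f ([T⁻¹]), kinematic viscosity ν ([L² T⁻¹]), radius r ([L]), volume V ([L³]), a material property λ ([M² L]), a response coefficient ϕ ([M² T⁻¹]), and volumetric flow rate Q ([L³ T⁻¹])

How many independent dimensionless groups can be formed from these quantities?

There are 7 variables and 3 base dimensions (M, L, T).
The dimension matrix has rank 3.
Independent dimensionless groups: 7 − 3 = 4.

4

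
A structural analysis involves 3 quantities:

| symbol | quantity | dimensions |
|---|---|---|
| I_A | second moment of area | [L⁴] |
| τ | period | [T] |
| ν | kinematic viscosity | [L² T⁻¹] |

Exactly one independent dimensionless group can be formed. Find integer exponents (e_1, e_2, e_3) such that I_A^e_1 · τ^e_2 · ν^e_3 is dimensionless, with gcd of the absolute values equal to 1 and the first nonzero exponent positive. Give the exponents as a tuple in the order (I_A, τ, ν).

L: e_1·(4) + e_2·(0) + e_3·(2) = 0
T: e_1·(0) + e_2·(1) + e_3·(-1) = 0
Solving this homogeneous linear system for the smallest-integer solution (first nonzero entry positive) gives (1, -2, -2).

(1, -2, -2)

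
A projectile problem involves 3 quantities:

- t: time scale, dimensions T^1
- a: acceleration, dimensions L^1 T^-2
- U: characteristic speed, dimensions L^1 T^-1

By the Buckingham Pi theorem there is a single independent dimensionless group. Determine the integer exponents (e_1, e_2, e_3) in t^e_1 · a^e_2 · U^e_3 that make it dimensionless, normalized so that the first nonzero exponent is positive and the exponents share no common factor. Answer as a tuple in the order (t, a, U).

L: e_1·(0) + e_2·(1) + e_3·(1) = 0
T: e_1·(1) + e_2·(-2) + e_3·(-1) = 0
Solving this homogeneous linear system for the smallest-integer solution (first nonzero entry positive) gives (1, 1, -1).

(1, 1, -1)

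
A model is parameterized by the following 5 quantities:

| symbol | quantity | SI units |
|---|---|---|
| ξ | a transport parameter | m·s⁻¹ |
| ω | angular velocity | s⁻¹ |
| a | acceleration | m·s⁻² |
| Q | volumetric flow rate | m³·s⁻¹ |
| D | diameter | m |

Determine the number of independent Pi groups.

3

There are 5 variables and 2 base dimensions (L, T).
The dimension matrix has rank 2.
Independent dimensionless groups: 5 − 2 = 3.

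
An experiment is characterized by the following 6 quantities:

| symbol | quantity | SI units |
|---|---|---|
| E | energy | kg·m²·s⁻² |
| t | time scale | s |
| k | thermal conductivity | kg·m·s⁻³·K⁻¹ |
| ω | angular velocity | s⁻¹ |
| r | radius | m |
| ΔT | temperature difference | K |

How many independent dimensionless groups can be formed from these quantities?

There are 6 variables and 4 base dimensions (M, L, T, Θ).
The dimension matrix has rank 4.
Independent dimensionless groups: 6 − 4 = 2.

2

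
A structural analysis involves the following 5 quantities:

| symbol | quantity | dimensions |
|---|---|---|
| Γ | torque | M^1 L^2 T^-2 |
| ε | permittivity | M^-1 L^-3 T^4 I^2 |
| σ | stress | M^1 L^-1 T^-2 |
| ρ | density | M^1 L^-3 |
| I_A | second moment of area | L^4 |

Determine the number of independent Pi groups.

There are 5 variables and 4 base dimensions (M, L, T, I).
The dimension matrix has rank 4.
Independent dimensionless groups: 5 − 4 = 1.

1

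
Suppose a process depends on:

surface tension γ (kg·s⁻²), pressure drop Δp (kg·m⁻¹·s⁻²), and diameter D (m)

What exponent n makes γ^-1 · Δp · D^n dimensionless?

Balance the L exponent: (1)·n from D, plus −(0) + (-1) = -1 from the rest, must sum to zero.
n − 1 = 0, so n = 1.

1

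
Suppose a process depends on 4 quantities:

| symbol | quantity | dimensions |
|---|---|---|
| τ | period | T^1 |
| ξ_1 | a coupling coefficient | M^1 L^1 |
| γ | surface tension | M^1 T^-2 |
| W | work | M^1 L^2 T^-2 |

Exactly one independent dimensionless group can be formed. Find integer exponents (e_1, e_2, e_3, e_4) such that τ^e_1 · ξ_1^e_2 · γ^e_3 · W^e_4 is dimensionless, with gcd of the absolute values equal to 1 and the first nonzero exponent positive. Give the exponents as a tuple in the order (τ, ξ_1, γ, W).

M: e_1·(0) + e_2·(1) + e_3·(1) + e_4·(1) = 0
L: e_1·(0) + e_2·(1) + e_3·(0) + e_4·(2) = 0
T: e_1·(1) + e_2·(0) + e_3·(-2) + e_4·(-2) = 0
Solving this homogeneous linear system for the smallest-integer solution (first nonzero entry positive) gives (4, -2, 1, 1).

(4, -2, 1, 1)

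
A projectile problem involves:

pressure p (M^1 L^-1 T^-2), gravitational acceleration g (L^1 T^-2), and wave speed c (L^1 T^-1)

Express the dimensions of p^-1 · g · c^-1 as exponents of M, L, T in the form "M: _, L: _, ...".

M: -1, L: 1, T: 1

Collect each base-dimension exponent across the product:
  M: −(1) + (0) − (0) = -1
  L: −(-1) + (1) − (1) = 1
  T: −(-2) + (-2) − (-1) = 1
So the dimensions are [M⁻¹ L T].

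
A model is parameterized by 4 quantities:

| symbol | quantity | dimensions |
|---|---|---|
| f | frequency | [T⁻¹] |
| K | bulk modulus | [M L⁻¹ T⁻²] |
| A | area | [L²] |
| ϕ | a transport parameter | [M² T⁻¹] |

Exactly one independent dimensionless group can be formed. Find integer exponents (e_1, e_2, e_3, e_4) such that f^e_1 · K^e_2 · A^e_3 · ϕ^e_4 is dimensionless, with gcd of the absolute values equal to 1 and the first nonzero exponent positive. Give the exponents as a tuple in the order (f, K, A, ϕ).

(3, -2, -1, 1)

M: e_1·(0) + e_2·(1) + e_3·(0) + e_4·(2) = 0
L: e_1·(0) + e_2·(-1) + e_3·(2) + e_4·(0) = 0
T: e_1·(-1) + e_2·(-2) + e_3·(0) + e_4·(-1) = 0
Solving this homogeneous linear system for the smallest-integer solution (first nonzero entry positive) gives (3, -2, -1, 1).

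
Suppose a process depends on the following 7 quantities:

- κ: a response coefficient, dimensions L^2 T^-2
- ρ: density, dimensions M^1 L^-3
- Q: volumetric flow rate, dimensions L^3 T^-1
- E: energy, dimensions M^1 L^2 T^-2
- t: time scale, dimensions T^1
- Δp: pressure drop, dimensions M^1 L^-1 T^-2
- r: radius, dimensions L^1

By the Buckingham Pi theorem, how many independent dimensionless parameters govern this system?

4

There are 7 variables and 3 base dimensions (M, L, T).
The dimension matrix has rank 3.
Independent dimensionless groups: 7 − 3 = 4.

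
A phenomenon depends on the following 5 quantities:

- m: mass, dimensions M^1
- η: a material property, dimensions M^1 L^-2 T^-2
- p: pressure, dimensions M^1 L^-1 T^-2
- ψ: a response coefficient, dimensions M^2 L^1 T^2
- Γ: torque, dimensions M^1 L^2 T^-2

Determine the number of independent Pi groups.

2

There are 5 variables and 3 base dimensions (M, L, T).
The dimension matrix has rank 3.
Independent dimensionless groups: 5 − 3 = 2.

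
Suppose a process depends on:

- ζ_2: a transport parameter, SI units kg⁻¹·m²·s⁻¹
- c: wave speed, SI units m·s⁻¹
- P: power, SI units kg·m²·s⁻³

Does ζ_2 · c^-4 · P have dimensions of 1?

yes

Sum the exponent of each base dimension across the product:
  M: [ζ_2]_M − 4·[c]_M + [P]_M = (-1) − 4·(0) + (1) = 0
  L: [ζ_2]_L − 4·[c]_L + [P]_L = (2) − 4·(1) + (2) = 0
  T: [ζ_2]_T − 4·[c]_T + [P]_T = (-1) − 4·(-1) + (-3) = 0
All base exponents vanish — dimensionless.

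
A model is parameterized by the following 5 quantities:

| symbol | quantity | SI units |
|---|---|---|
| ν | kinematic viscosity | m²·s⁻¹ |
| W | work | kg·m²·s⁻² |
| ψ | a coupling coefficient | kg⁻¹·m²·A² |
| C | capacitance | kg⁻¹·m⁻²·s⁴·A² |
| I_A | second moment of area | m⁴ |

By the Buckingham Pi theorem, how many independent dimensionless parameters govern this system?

There are 5 variables and 4 base dimensions (M, L, T, I).
The dimension matrix has rank 4.
Independent dimensionless groups: 5 − 4 = 1.

1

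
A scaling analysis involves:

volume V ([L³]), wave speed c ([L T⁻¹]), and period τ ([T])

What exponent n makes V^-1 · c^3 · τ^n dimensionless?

3

Balance the T exponent: (1)·n from τ, plus −(0) + 3·(-1) = -3 from the rest, must sum to zero.
n − 3 = 0, so n = 3.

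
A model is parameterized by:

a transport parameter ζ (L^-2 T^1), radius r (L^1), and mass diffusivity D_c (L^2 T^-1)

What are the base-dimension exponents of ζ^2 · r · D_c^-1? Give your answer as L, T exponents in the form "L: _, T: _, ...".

Collect each base-dimension exponent across the product:
  L: 2·(-2) + (1) − (2) = -5
  T: 2·(1) + (0) − (-1) = 3
So the dimensions are [L⁻⁵ T³].

L: -5, T: 3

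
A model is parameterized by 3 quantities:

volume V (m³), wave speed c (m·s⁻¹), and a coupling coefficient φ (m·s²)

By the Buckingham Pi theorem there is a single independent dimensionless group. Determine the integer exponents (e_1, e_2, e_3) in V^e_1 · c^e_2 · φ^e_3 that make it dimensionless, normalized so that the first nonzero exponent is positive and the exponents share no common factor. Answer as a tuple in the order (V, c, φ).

L: e_1·(3) + e_2·(1) + e_3·(1) = 0
T: e_1·(0) + e_2·(-1) + e_3·(2) = 0
Solving this homogeneous linear system for the smallest-integer solution (first nonzero entry positive) gives (1, -2, -1).

(1, -2, -1)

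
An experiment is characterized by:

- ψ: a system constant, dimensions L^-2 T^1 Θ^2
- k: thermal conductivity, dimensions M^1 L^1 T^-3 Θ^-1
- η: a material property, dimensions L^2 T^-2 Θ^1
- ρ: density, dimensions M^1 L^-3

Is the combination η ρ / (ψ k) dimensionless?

Sum the exponent of each base dimension across the product:
  M: −[ψ]_M − [k]_M + [η]_M + [ρ]_M = −(0) − (1) + (0) + (1) = 0
  L: −[ψ]_L − [k]_L + [η]_L + [ρ]_L = −(-2) − (1) + (2) + (-3) = 0
  T: −[ψ]_T − [k]_T + [η]_T + [ρ]_T = −(1) − (-3) + (-2) + (0) = 0
  Θ: −[ψ]_Θ − [k]_Θ + [η]_Θ + [ρ]_Θ = −(2) − (-1) + (1) + (0) = 0
All base exponents vanish — dimensionless.

yes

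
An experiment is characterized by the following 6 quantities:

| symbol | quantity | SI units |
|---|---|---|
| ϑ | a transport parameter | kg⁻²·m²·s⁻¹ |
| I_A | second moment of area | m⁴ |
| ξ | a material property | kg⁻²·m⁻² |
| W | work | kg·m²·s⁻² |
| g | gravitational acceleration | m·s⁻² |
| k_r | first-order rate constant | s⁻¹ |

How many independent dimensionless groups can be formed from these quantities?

3

There are 6 variables and 3 base dimensions (M, L, T).
The dimension matrix has rank 3.
Independent dimensionless groups: 6 − 3 = 3.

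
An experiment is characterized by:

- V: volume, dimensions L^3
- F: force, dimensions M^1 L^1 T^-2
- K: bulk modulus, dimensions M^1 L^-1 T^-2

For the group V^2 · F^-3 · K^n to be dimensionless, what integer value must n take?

3

Balance the M exponent: (1)·n from K, plus 2·(0) − 3·(1) = -3 from the rest, must sum to zero.
n − 3 = 0, so n = 3.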